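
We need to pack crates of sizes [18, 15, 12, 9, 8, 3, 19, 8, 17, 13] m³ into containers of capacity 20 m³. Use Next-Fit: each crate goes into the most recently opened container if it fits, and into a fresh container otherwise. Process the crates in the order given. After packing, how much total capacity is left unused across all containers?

38

Put 18 m³ in container 1; 2 m³ remain.
Put 15 m³ in container 2; 5 m³ remain.
Put 12 m³ in container 3; 8 m³ remain.
Put 9 m³ in container 4; 11 m³ remain.
Put 8 m³ in container 4; 3 m³ remain.
Put 3 m³ in container 4; 0 m³ remain.
Put 19 m³ in container 5; 1 m³ remain.
Put 8 m³ in container 6; 12 m³ remain.
Put 17 m³ in container 7; 3 m³ remain.
Put 13 m³ in container 8; 7 m³ remain.
8 containers × 20 m³ = 160 m³; used 122 m³; unused 38 m³.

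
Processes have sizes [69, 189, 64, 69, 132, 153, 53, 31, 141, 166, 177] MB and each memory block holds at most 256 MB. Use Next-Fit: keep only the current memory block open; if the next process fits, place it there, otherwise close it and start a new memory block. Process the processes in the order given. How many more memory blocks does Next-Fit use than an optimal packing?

1

Next-Fit: [69] [189,64] [69,132] [153,53,31] [141] [166] [177] → 7 memory blocks.
6 processes exceed 128 MB (half the capacity), and no two of those can share a memory block, so at least 6 memory blocks are needed.
An optimal packing achieves that bound: [189,64] [177,69] [166,69] [153,53,31] [141] [132] → 6 memory blocks.
Excess: 7 − 6 = 1.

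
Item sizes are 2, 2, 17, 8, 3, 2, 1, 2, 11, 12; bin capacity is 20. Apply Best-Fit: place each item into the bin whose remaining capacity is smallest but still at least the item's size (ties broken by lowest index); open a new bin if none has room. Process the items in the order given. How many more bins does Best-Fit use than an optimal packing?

1

Best-Fit: [2,2,8,2,1,2] [17,3] [11] [12] → 4 bins.
Total size 60; any packing needs at least ⌈60/20⌉ = 3 bins.
An optimal packing achieves that bound: [17,3] [12,8] [11,2,2,2,2,1] → 3 bins.
Excess: 4 − 3 = 1.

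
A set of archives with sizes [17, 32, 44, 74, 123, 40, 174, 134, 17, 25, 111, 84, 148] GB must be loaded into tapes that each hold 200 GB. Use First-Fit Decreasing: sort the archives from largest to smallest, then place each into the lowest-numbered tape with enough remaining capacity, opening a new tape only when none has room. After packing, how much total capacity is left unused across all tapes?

Sorted descending: 174, 148, 134, 123, 111, 84, 74, 44, 40, 32, 25, 17, 17.
174 GB → tape 1 (remaining 26 GB)
148 GB → tape 2 (remaining 52 GB)
134 GB → tape 3 (remaining 66 GB)
123 GB → tape 4 (remaining 77 GB)
111 GB → tape 5 (remaining 89 GB)
84 GB → tape 5 (remaining 5 GB)
74 GB → tape 4 (remaining 3 GB)
44 GB → tape 2 (remaining 8 GB)
40 GB → tape 3 (remaining 26 GB)
32 GB → tape 6 (remaining 168 GB)
25 GB → tape 1 (remaining 1 GB)
17 GB → tape 3 (remaining 9 GB)
17 GB → tape 6 (remaining 151 GB)
6 tapes × 200 GB = 1200 GB; used 1023 GB; unused 177 GB.

177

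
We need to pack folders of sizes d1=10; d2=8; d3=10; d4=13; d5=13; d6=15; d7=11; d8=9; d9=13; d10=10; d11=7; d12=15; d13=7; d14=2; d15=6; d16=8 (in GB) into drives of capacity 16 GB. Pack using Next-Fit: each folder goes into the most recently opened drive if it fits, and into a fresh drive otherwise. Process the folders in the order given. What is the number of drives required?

14 drives

d1 (10 GB) → drive 1 (remaining 6 GB)
d2 (8 GB) → drive 2 (remaining 8 GB)
d3 (10 GB) → drive 3 (remaining 6 GB)
d4 (13 GB) → drive 4 (remaining 3 GB)
d5 (13 GB) → drive 5 (remaining 3 GB)
d6 (15 GB) → drive 6 (remaining 1 GB)
d7 (11 GB) → drive 7 (remaining 5 GB)
d8 (9 GB) → drive 8 (remaining 7 GB)
d9 (13 GB) → drive 9 (remaining 3 GB)
d10 (10 GB) → drive 10 (remaining 6 GB)
d11 (7 GB) → drive 11 (remaining 9 GB)
d12 (15 GB) → drive 12 (remaining 1 GB)
d13 (7 GB) → drive 13 (remaining 9 GB)
d14 (2 GB) → drive 13 (remaining 7 GB)
d15 (6 GB) → drive 13 (remaining 1 GB)
d16 (8 GB) → drive 14 (remaining 8 GB)
Final drives: [10] [8] [10] [13] [13] [15] [11] [9] [13] [10] [7] [15] [7,2,6] [8].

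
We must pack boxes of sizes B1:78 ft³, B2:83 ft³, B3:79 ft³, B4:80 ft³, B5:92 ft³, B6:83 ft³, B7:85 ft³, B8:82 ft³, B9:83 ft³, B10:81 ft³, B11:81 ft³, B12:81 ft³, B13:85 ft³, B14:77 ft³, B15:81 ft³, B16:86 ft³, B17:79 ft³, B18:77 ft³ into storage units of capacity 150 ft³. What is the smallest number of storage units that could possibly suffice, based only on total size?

Total size = 78 + 83 + 79 + 80 + 92 + 83 + 85 + 82 + 83 + 81 + 81 + 81 + 85 + 77 + 81 + 86 + 79 + 77 = 1473 ft³.
⌈1473 / 150⌉ = 10.

10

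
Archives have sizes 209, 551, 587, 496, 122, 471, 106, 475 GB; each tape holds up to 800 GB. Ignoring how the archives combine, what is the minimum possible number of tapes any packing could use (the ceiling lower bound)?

4

Total size = 209 + 551 + 587 + 496 + 122 + 471 + 106 + 475 = 3017 GB.
⌈3017 / 800⌉ = 4.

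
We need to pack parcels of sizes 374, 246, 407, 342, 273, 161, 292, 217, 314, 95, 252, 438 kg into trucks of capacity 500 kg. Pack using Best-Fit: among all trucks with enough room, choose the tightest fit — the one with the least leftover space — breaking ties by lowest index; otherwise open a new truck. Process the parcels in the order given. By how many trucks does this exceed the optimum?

1

Best-Fit: [374,95] [246,217] [407] [342] [273,161] [292] [314] [252] [438] → 9 trucks.
8 parcels exceed 250 kg (half the capacity), and no two of those can share a truck, so at least 8 trucks are needed.
An optimal packing achieves that bound: [438] [407] [374,95] [342] [314,161] [292] [273,217] [252,246] → 8 trucks.
Excess: 9 − 8 = 1.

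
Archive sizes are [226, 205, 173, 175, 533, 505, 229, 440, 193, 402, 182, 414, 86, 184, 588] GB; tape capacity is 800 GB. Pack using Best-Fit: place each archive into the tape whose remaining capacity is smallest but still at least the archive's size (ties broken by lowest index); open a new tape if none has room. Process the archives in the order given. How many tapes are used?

Put 226 GB in tape 1; 574 GB remain.
Put 205 GB in tape 1; 369 GB remain.
Put 173 GB in tape 1; 196 GB remain.
Put 175 GB in tape 1; 21 GB remain.
Put 533 GB in tape 2; 267 GB remain.
Put 505 GB in tape 3; 295 GB remain.
Put 229 GB in tape 2; 38 GB remain.
Put 440 GB in tape 4; 360 GB remain.
Put 193 GB in tape 3; 102 GB remain.
Put 402 GB in tape 5; 398 GB remain.
Put 182 GB in tape 4; 178 GB remain.
Put 414 GB in tape 6; 386 GB remain.
Put 86 GB in tape 3; 16 GB remain.
Put 184 GB in tape 6; 202 GB remain.
Put 588 GB in tape 7; 212 GB remain.

7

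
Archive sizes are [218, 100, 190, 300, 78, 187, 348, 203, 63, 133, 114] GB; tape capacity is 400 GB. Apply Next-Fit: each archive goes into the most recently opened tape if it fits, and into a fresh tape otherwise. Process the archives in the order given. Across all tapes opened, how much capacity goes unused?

218 GB → tape 1 (remaining 182 GB)
100 GB → tape 1 (remaining 82 GB)
190 GB → tape 2 (remaining 210 GB)
300 GB → tape 3 (remaining 100 GB)
78 GB → tape 3 (remaining 22 GB)
187 GB → tape 4 (remaining 213 GB)
348 GB → tape 5 (remaining 52 GB)
203 GB → tape 6 (remaining 197 GB)
63 GB → tape 6 (remaining 134 GB)
133 GB → tape 6 (remaining 1 GB)
114 GB → tape 7 (remaining 286 GB)
7 tapes × 400 GB = 2800 GB; used 1934 GB; unused 866 GB.

866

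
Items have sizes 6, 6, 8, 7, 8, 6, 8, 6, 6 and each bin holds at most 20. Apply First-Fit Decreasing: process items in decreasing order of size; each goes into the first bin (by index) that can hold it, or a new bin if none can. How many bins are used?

Sorted descending: 8, 8, 8, 7, 6, 6, 6, 6, 6.
Put 8 in bin 1; 12 remain.
Put 8 in bin 1; 4 remain.
Put 8 in bin 2; 12 remain.
Put 7 in bin 2; 5 remain.
Put 6 in bin 3; 14 remain.
Put 6 in bin 3; 8 remain.
Put 6 in bin 3; 2 remain.
Put 6 in bin 4; 14 remain.
Put 6 in bin 4; 8 remain.

4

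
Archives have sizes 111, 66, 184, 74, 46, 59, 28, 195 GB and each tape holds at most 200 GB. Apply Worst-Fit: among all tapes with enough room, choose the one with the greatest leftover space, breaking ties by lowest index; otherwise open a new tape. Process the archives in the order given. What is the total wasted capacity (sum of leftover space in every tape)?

237

tape 1: place 111 GB, 89 GB left
tape 1: place 66 GB, 23 GB left
tape 2: place 184 GB, 16 GB left
tape 3: place 74 GB, 126 GB left
tape 3: place 46 GB, 80 GB left
tape 3: place 59 GB, 21 GB left
tape 4: place 28 GB, 172 GB left
tape 5: place 195 GB, 5 GB left
5 tapes × 200 GB = 1000 GB; used 763 GB; unused 237 GB.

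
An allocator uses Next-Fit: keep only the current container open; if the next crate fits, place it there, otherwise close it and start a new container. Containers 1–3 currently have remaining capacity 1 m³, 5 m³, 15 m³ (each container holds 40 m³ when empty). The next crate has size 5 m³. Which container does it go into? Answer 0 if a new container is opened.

3

Next-Fit only looks at container 3, which has 15 m³ free.
5 m³ fits there.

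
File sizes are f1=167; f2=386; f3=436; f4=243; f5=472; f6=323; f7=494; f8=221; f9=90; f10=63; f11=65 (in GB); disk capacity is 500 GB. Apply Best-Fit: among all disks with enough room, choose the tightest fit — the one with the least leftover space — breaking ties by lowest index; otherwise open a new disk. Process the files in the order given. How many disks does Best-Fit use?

disk 1: place f1 (167 GB), 333 GB left
disk 2: place f2 (386 GB), 114 GB left
disk 3: place f3 (436 GB), 64 GB left
disk 1: place f4 (243 GB), 90 GB left
disk 4: place f5 (472 GB), 28 GB left
disk 5: place f6 (323 GB), 177 GB left
disk 6: place f7 (494 GB), 6 GB left
disk 7: place f8 (221 GB), 279 GB left
disk 1: place f9 (90 GB), 0 GB left
disk 3: place f10 (63 GB), 1 GB left
disk 2: place f11 (65 GB), 49 GB left
Final disks: [167,243,90] [386,65] [436,63] [472] [323] [494] [221].

7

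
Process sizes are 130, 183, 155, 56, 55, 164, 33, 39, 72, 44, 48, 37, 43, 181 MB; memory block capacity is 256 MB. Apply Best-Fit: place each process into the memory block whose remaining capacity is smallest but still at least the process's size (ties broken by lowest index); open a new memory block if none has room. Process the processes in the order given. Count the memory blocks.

memory block 1: place 130 MB, 126 MB left
memory block 2: place 183 MB, 73 MB left
memory block 3: place 155 MB, 101 MB left
memory block 2: place 56 MB, 17 MB left
memory block 3: place 55 MB, 46 MB left
memory block 4: place 164 MB, 92 MB left
memory block 3: place 33 MB, 13 MB left
memory block 4: place 39 MB, 53 MB left
memory block 1: place 72 MB, 54 MB left
memory block 4: place 44 MB, 9 MB left
memory block 1: place 48 MB, 6 MB left
memory block 5: place 37 MB, 219 MB left
memory block 5: place 43 MB, 176 MB left
memory block 6: place 181 MB, 75 MB left

6 memory blocks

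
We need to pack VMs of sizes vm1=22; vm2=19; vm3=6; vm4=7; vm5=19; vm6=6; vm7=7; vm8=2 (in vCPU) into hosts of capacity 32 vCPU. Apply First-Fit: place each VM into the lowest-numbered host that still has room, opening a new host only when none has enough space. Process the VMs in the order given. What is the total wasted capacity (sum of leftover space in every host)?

host 1: place vm1 (22 vCPU), 10 vCPU left
host 2: place vm2 (19 vCPU), 13 vCPU left
host 1: place vm3 (6 vCPU), 4 vCPU left
host 2: place vm4 (7 vCPU), 6 vCPU left
host 3: place vm5 (19 vCPU), 13 vCPU left
host 2: place vm6 (6 vCPU), 0 vCPU left
host 3: place vm7 (7 vCPU), 6 vCPU left
host 1: place vm8 (2 vCPU), 2 vCPU left
3 hosts × 32 vCPU = 96 vCPU; used 88 vCPU; unused 8 vCPU.

8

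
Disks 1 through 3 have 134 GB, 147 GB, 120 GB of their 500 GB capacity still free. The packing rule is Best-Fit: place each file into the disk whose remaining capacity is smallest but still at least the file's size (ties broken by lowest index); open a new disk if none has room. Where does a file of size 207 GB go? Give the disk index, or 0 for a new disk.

No disk has ≥ 207 GB free, so a new disk is opened.

0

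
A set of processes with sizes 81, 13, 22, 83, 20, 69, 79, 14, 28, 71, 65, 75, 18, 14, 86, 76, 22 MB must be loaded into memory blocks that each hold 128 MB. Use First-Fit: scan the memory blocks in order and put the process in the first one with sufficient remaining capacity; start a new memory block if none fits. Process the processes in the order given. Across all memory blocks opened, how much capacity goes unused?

Put 81 MB in memory block 1; 47 MB remain.
Put 13 MB in memory block 1; 34 MB remain.
Put 22 MB in memory block 1; 12 MB remain.
Put 83 MB in memory block 2; 45 MB remain.
Put 20 MB in memory block 2; 25 MB remain.
Put 69 MB in memory block 3; 59 MB remain.
Put 79 MB in memory block 4; 49 MB remain.
Put 14 MB in memory block 2; 11 MB remain.
Put 28 MB in memory block 3; 31 MB remain.
Put 71 MB in memory block 5; 57 MB remain.
Put 65 MB in memory block 6; 63 MB remain.
Put 75 MB in memory block 7; 53 MB remain.
Put 18 MB in memory block 3; 13 MB remain.
Put 14 MB in memory block 4; 35 MB remain.
Put 86 MB in memory block 8; 42 MB remain.
Put 76 MB in memory block 9; 52 MB remain.
Put 22 MB in memory block 4; 13 MB remain.
9 memory blocks × 128 MB = 1152 MB; used 836 MB; unused 316 MB.

316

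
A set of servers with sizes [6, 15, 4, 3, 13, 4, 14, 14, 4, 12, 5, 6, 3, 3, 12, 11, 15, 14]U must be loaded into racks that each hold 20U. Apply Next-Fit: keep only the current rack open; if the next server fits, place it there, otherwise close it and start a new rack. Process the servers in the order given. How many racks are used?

11 racks

rack 1: place 6U, 14U left
rack 2: place 15U, 5U left
rack 2: place 4U, 1U left
rack 3: place 3U, 17U left
rack 3: place 13U, 4U left
rack 3: place 4U, 0U left
rack 4: place 14U, 6U left
rack 5: place 14U, 6U left
rack 5: place 4U, 2U left
rack 6: place 12U, 8U left
rack 6: place 5U, 3U left
rack 7: place 6U, 14U left
rack 7: place 3U, 11U left
rack 7: place 3U, 8U left
rack 8: place 12U, 8U left
rack 9: place 11U, 9U left
rack 10: place 15U, 5U left
rack 11: place 14U, 6U left
Final racks: [6] [15,4] [3,13,4] [14] [14,4] [12,5] [6,3,3] [12] [11] [15] [14].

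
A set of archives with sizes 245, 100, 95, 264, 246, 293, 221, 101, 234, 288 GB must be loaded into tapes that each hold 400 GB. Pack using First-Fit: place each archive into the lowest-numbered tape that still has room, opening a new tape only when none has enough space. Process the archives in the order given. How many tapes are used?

7 tapes

tape 1: place 245 GB, 155 GB left
tape 1: place 100 GB, 55 GB left
tape 2: place 95 GB, 305 GB left
tape 2: place 264 GB, 41 GB left
tape 3: place 246 GB, 154 GB left
tape 4: place 293 GB, 107 GB left
tape 5: place 221 GB, 179 GB left
tape 3: place 101 GB, 53 GB left
tape 6: place 234 GB, 166 GB left
tape 7: place 288 GB, 112 GB left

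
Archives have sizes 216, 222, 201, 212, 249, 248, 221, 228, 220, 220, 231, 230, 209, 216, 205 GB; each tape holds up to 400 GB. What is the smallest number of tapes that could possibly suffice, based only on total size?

9 tapes

Total size = 216 + 222 + 201 + 212 + 249 + 248 + 221 + 228 + 220 + 220 + 231 + 230 + 209 + 216 + 205 = 3328 GB.
⌈3328 / 400⌉ = 9.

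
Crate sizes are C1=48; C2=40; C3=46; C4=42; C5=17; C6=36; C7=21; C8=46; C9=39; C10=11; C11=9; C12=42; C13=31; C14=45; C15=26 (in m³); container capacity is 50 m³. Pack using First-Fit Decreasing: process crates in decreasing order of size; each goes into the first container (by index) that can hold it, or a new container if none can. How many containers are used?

11

Sorted descending: 48, 46, 46, 45, 42, 42, 40, 39, 36, 31, 26, 21, 17, 11, 9.
container 1: place 48 m³, 2 m³ left
container 2: place 46 m³, 4 m³ left
container 3: place 46 m³, 4 m³ left
container 4: place 45 m³, 5 m³ left
container 5: place 42 m³, 8 m³ left
container 6: place 42 m³, 8 m³ left
container 7: place 40 m³, 10 m³ left
container 8: place 39 m³, 11 m³ left
container 9: place 36 m³, 14 m³ left
container 10: place 31 m³, 19 m³ left
container 11: place 26 m³, 24 m³ left
container 11: place 21 m³, 3 m³ left
container 10: place 17 m³, 2 m³ left
container 8: place 11 m³, 0 m³ left
container 7: place 9 m³, 1 m³ left
Final containers: [48] [46] [46] [45] [42] [42] [40,9] [39,11] [36] [31,17] [26,21].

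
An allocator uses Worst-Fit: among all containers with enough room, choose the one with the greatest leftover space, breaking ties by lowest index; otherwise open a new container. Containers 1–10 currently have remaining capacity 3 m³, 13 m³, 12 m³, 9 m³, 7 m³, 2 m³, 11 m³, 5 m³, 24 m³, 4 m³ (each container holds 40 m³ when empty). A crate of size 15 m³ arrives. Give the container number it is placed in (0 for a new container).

9

Containers with room: container 9 (24 m³).
Most room is container 9 with 24 m³ free.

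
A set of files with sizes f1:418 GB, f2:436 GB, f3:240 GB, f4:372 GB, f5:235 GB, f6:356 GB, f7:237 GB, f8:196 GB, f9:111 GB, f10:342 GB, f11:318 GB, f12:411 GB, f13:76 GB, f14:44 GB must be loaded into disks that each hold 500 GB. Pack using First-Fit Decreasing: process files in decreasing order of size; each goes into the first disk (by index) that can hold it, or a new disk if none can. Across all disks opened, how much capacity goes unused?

Sorted descending: 436, 418, 411, 372, 356, 342, 318, 240, 237, 235, 196, 111, 76, 44.
Put 436 GB in disk 1; 64 GB remain.
Put 418 GB in disk 2; 82 GB remain.
Put 411 GB in disk 3; 89 GB remain.
Put 372 GB in disk 4; 128 GB remain.
Put 356 GB in disk 5; 144 GB remain.
Put 342 GB in disk 6; 158 GB remain.
Put 318 GB in disk 7; 182 GB remain.
Put 240 GB in disk 8; 260 GB remain.
Put 237 GB in disk 8; 23 GB remain.
Put 235 GB in disk 9; 265 GB remain.
Put 196 GB in disk 9; 69 GB remain.
Put 111 GB in disk 4; 17 GB remain.
Put 76 GB in disk 2; 6 GB remain.
Put 44 GB in disk 1; 20 GB remain.
9 disks × 500 GB = 4500 GB; used 3792 GB; unused 708 GB.

708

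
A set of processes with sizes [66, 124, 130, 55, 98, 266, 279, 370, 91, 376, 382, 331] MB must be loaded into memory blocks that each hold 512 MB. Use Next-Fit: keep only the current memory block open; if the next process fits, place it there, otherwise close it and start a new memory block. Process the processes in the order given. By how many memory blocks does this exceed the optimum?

1

Next-Fit: [66,124,130,55,98] [266] [279] [370,91] [376] [382] [331] → 7 memory blocks.
Total size 2568 MB; any packing needs at least ⌈2568/512⌉ = 6 memory blocks.
An optimal packing achieves that bound: [382,130] [376,124] [370,98] [331,91,66] [279,55] [266] → 6 memory blocks.
Excess: 7 − 6 = 1.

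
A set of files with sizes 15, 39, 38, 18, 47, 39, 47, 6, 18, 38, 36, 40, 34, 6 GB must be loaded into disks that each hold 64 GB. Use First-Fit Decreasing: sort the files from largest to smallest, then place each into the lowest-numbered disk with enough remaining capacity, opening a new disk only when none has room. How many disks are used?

Sorted descending: 47, 47, 40, 39, 39, 38, 38, 36, 34, 18, 18, 15, 6, 6.
Put 47 GB in disk 1; 17 GB remain.
Put 47 GB in disk 2; 17 GB remain.
Put 40 GB in disk 3; 24 GB remain.
Put 39 GB in disk 4; 25 GB remain.
Put 39 GB in disk 5; 25 GB remain.
Put 38 GB in disk 6; 26 GB remain.
Put 38 GB in disk 7; 26 GB remain.
Put 36 GB in disk 8; 28 GB remain.
Put 34 GB in disk 9; 30 GB remain.
Put 18 GB in disk 3; 6 GB remain.
Put 18 GB in disk 4; 7 GB remain.
Put 15 GB in disk 1; 2 GB remain.
Put 6 GB in disk 2; 11 GB remain.
Put 6 GB in disk 2; 5 GB remain.

9 disks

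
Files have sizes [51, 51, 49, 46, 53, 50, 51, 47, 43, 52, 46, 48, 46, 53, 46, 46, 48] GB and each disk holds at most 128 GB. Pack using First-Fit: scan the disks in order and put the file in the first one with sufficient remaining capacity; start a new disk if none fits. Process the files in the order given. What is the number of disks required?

9

disk 1: place 51 GB, 77 GB left
disk 1: place 51 GB, 26 GB left
disk 2: place 49 GB, 79 GB left
disk 2: place 46 GB, 33 GB left
disk 3: place 53 GB, 75 GB left
disk 3: place 50 GB, 25 GB left
disk 4: place 51 GB, 77 GB left
disk 4: place 47 GB, 30 GB left
disk 5: place 43 GB, 85 GB left
disk 5: place 52 GB, 33 GB left
disk 6: place 46 GB, 82 GB left
disk 6: place 48 GB, 34 GB left
disk 7: place 46 GB, 82 GB left
disk 7: place 53 GB, 29 GB left
disk 8: place 46 GB, 82 GB left
disk 8: place 46 GB, 36 GB left
disk 9: place 48 GB, 80 GB left
Final disks: [51,51] [49,46] [53,50] [51,47] [43,52] [46,48] [46,53] [46,46] [48].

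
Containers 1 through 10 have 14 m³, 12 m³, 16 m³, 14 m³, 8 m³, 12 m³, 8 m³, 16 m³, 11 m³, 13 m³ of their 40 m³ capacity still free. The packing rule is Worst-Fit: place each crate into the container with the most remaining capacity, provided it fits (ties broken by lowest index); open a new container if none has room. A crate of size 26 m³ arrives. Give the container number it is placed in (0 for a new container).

No container has ≥ 26 m³ free, so a new container is opened.

0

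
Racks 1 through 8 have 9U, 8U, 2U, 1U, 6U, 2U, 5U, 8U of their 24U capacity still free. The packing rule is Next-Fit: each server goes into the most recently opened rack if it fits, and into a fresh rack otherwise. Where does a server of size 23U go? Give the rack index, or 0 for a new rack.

Next-Fit only looks at rack 8, which has 8U free.
23U does not fit, so a new rack is opened.

0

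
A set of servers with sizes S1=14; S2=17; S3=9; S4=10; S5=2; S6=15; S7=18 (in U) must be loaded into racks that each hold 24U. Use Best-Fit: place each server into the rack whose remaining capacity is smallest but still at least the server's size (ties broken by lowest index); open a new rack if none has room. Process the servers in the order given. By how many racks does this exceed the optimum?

Best-Fit: [14,9] [17,2] [10] [15] [18] → 5 racks.
Total size 85U; any packing needs at least ⌈85/24⌉ = 4 racks.
An optimal packing achieves that bound: [18,2] [17] [15,9] [14,10] → 4 racks.
Excess: 5 − 4 = 1.

1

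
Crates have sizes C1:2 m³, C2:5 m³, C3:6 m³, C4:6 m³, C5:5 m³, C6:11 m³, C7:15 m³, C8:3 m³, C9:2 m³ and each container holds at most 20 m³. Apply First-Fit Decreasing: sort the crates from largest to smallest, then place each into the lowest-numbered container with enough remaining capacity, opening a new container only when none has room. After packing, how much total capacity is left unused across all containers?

5

Sorted descending: 15, 11, 6, 6, 5, 5, 3, 2, 2.
Put 15 m³ in container 1; 5 m³ remain.
Put 11 m³ in container 2; 9 m³ remain.
Put 6 m³ in container 2; 3 m³ remain.
Put 6 m³ in container 3; 14 m³ remain.
Put 5 m³ in container 1; 0 m³ remain.
Put 5 m³ in container 3; 9 m³ remain.
Put 3 m³ in container 2; 0 m³ remain.
Put 2 m³ in container 3; 7 m³ remain.
Put 2 m³ in container 3; 5 m³ remain.
3 containers × 20 m³ = 60 m³; used 55 m³; unused 5 m³.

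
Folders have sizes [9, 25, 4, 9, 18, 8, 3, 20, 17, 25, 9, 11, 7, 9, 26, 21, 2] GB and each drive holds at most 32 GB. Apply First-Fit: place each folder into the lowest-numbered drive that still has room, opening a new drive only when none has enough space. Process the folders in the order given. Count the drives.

8 drives

drive 1: place 9 GB, 23 GB left
drive 2: place 25 GB, 7 GB left
drive 1: place 4 GB, 19 GB left
drive 1: place 9 GB, 10 GB left
drive 3: place 18 GB, 14 GB left
drive 1: place 8 GB, 2 GB left
drive 2: place 3 GB, 4 GB left
drive 4: place 20 GB, 12 GB left
drive 5: place 17 GB, 15 GB left
drive 6: place 25 GB, 7 GB left
drive 3: place 9 GB, 5 GB left
drive 4: place 11 GB, 1 GB left
drive 5: place 7 GB, 8 GB left
drive 7: place 9 GB, 23 GB left
drive 8: place 26 GB, 6 GB left
drive 7: place 21 GB, 2 GB left
drive 1: place 2 GB, 0 GB left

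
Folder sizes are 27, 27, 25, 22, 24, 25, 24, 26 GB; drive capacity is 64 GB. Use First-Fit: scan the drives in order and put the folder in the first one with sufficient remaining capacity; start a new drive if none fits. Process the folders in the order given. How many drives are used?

4 drives

drive 1: place 27 GB, 37 GB left
drive 1: place 27 GB, 10 GB left
drive 2: place 25 GB, 39 GB left
drive 2: place 22 GB, 17 GB left
drive 3: place 24 GB, 40 GB left
drive 3: place 25 GB, 15 GB left
drive 4: place 24 GB, 40 GB left
drive 4: place 26 GB, 14 GB left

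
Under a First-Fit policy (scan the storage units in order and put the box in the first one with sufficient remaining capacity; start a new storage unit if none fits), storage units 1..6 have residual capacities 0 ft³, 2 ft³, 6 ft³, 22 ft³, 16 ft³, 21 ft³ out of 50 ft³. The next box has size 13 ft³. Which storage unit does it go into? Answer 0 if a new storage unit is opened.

Storage units with room: storage unit 4 (22 ft³), storage unit 5 (16 ft³), storage unit 6 (21 ft³).
The first with room is storage unit 4.

4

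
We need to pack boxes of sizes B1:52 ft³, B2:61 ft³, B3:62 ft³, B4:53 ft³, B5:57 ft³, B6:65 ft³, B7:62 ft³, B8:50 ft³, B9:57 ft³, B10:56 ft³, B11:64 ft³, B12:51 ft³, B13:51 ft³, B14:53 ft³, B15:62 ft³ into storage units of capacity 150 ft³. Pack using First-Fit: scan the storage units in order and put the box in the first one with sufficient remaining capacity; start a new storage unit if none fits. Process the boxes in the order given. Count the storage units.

Put B1 (52 ft³) in storage unit 1; 98 ft³ remain.
Put B2 (61 ft³) in storage unit 1; 37 ft³ remain.
Put B3 (62 ft³) in storage unit 2; 88 ft³ remain.
Put B4 (53 ft³) in storage unit 2; 35 ft³ remain.
Put B5 (57 ft³) in storage unit 3; 93 ft³ remain.
Put B6 (65 ft³) in storage unit 3; 28 ft³ remain.
Put B7 (62 ft³) in storage unit 4; 88 ft³ remain.
Put B8 (50 ft³) in storage unit 4; 38 ft³ remain.
Put B9 (57 ft³) in storage unit 5; 93 ft³ remain.
Put B10 (56 ft³) in storage unit 5; 37 ft³ remain.
Put B11 (64 ft³) in storage unit 6; 86 ft³ remain.
Put B12 (51 ft³) in storage unit 6; 35 ft³ remain.
Put B13 (51 ft³) in storage unit 7; 99 ft³ remain.
Put B14 (53 ft³) in storage unit 7; 46 ft³ remain.
Put B15 (62 ft³) in storage unit 8; 88 ft³ remain.
Final storage units: [52,61] [62,53] [57,65] [62,50] [57,56] [64,51] [51,53] [62].

8 storage units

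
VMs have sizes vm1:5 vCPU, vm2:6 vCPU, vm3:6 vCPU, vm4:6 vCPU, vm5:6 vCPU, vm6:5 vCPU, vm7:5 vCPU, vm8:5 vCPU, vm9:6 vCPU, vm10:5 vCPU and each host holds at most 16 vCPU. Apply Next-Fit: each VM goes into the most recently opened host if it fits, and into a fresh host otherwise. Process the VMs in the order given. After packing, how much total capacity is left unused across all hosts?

host 1: place vm1 (5 vCPU), 11 vCPU left
host 1: place vm2 (6 vCPU), 5 vCPU left
host 2: place vm3 (6 vCPU), 10 vCPU left
host 2: place vm4 (6 vCPU), 4 vCPU left
host 3: place vm5 (6 vCPU), 10 vCPU left
host 3: place vm6 (5 vCPU), 5 vCPU left
host 3: place vm7 (5 vCPU), 0 vCPU left
host 4: place vm8 (5 vCPU), 11 vCPU left
host 4: place vm9 (6 vCPU), 5 vCPU left
host 4: place vm10 (5 vCPU), 0 vCPU left
4 hosts × 16 vCPU = 64 vCPU; used 55 vCPU; unused 9 vCPU.

9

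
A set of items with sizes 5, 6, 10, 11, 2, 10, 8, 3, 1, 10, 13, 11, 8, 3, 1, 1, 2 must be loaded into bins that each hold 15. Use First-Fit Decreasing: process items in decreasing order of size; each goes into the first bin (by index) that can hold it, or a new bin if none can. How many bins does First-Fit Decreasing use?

8 bins

Sorted descending: 13, 11, 11, 10, 10, 10, 8, 8, 6, 5, 3, 3, 2, 2, 1, 1, 1.
13 → bin 1 (remaining 2)
11 → bin 2 (remaining 4)
11 → bin 3 (remaining 4)
10 → bin 4 (remaining 5)
10 → bin 5 (remaining 5)
10 → bin 6 (remaining 5)
8 → bin 7 (remaining 7)
8 → bin 8 (remaining 7)
6 → bin 7 (remaining 1)
5 → bin 4 (remaining 0)
3 → bin 2 (remaining 1)
3 → bin 3 (remaining 1)
2 → bin 1 (remaining 0)
2 → bin 5 (remaining 3)
1 → bin 2 (remaining 0)
1 → bin 3 (remaining 0)
1 → bin 5 (remaining 2)
Final bins: [13,2] [11,3,1] [11,3,1] [10,5] [10,2,1] [10] [8,6] [8].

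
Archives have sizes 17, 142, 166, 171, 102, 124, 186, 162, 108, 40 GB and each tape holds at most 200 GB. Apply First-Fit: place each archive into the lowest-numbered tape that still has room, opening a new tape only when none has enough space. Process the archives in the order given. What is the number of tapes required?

8

tape 1: place 17 GB, 183 GB left
tape 1: place 142 GB, 41 GB left
tape 2: place 166 GB, 34 GB left
tape 3: place 171 GB, 29 GB left
tape 4: place 102 GB, 98 GB left
tape 5: place 124 GB, 76 GB left
tape 6: place 186 GB, 14 GB left
tape 7: place 162 GB, 38 GB left
tape 8: place 108 GB, 92 GB left
tape 1: place 40 GB, 1 GB left
Final tapes: [17,142,40] [166] [171] [102] [124] [186] [162] [108].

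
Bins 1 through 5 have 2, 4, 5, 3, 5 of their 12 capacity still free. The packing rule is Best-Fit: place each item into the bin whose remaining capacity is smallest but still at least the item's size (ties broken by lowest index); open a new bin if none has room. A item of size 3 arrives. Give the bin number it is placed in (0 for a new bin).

Bins with room: bin 2 (4), bin 3 (5), bin 4 (3), bin 5 (5).
Tightest fit is bin 4 with 3 free.

4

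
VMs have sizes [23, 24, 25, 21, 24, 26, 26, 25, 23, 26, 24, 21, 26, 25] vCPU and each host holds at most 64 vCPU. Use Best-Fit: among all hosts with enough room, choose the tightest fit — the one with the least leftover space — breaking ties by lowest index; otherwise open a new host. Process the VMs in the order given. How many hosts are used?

7

Put 23 vCPU in host 1; 41 vCPU remain.
Put 24 vCPU in host 1; 17 vCPU remain.
Put 25 vCPU in host 2; 39 vCPU remain.
Put 21 vCPU in host 2; 18 vCPU remain.
Put 24 vCPU in host 3; 40 vCPU remain.
Put 26 vCPU in host 3; 14 vCPU remain.
Put 26 vCPU in host 4; 38 vCPU remain.
Put 25 vCPU in host 4; 13 vCPU remain.
Put 23 vCPU in host 5; 41 vCPU remain.
Put 26 vCPU in host 5; 15 vCPU remain.
Put 24 vCPU in host 6; 40 vCPU remain.
Put 21 vCPU in host 6; 19 vCPU remain.
Put 26 vCPU in host 7; 38 vCPU remain.
Put 25 vCPU in host 7; 13 vCPU remain.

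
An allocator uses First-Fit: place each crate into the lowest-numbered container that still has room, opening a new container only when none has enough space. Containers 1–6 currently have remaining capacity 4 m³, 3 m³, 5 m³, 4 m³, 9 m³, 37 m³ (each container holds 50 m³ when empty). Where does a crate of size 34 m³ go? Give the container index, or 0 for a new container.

6

Containers with room: container 6 (37 m³).
The first with room is container 6.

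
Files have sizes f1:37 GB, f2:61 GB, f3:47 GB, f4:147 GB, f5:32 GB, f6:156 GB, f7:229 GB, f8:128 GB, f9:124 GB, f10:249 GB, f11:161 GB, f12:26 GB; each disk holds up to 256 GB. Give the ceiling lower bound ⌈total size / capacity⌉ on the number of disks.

Total size = 37 + 61 + 47 + 147 + 32 + 156 + 229 + 128 + 124 + 249 + 161 + 26 = 1397 GB.
⌈1397 / 256⌉ = 6.

6 disks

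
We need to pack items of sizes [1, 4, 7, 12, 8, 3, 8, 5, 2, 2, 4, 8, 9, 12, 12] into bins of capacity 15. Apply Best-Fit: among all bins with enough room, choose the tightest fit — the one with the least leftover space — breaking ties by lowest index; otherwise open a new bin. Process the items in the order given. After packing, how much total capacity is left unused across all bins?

23

Put 1 in bin 1; 14 remain.
Put 4 in bin 1; 10 remain.
Put 7 in bin 1; 3 remain.
Put 12 in bin 2; 3 remain.
Put 8 in bin 3; 7 remain.
Put 3 in bin 1; 0 remain.
Put 8 in bin 4; 7 remain.
Put 5 in bin 3; 2 remain.
Put 2 in bin 3; 0 remain.
Put 2 in bin 2; 1 remain.
Put 4 in bin 4; 3 remain.
Put 8 in bin 5; 7 remain.
Put 9 in bin 6; 6 remain.
Put 12 in bin 7; 3 remain.
Put 12 in bin 8; 3 remain.
8 bins × 15 = 120; used 97; unused 23.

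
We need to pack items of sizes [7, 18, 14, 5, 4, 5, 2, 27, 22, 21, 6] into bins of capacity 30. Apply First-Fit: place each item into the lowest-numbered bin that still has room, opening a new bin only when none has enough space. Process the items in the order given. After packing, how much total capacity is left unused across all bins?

7 → bin 1 (remaining 23)
18 → bin 1 (remaining 5)
14 → bin 2 (remaining 16)
5 → bin 1 (remaining 0)
4 → bin 2 (remaining 12)
5 → bin 2 (remaining 7)
2 → bin 2 (remaining 5)
27 → bin 3 (remaining 3)
22 → bin 4 (remaining 8)
21 → bin 5 (remaining 9)
6 → bin 4 (remaining 2)
5 bins × 30 = 150; used 131; unused 19.

19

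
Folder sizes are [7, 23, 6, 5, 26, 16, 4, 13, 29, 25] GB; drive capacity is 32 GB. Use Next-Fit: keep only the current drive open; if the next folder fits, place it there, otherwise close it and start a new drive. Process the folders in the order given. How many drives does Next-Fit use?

7

drive 1: place 7 GB, 25 GB left
drive 1: place 23 GB, 2 GB left
drive 2: place 6 GB, 26 GB left
drive 2: place 5 GB, 21 GB left
drive 3: place 26 GB, 6 GB left
drive 4: place 16 GB, 16 GB left
drive 4: place 4 GB, 12 GB left
drive 5: place 13 GB, 19 GB left
drive 6: place 29 GB, 3 GB left
drive 7: place 25 GB, 7 GB left
Final drives: [7,23] [6,5] [26] [16,4] [13] [29] [25].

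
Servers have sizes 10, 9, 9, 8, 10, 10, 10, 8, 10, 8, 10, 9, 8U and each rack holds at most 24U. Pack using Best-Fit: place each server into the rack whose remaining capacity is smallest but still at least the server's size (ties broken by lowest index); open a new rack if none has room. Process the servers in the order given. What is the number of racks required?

rack 1: place 10U, 14U left
rack 1: place 9U, 5U left
rack 2: place 9U, 15U left
rack 2: place 8U, 7U left
rack 3: place 10U, 14U left
rack 3: place 10U, 4U left
rack 4: place 10U, 14U left
rack 4: place 8U, 6U left
rack 5: place 10U, 14U left
rack 5: place 8U, 6U left
rack 6: place 10U, 14U left
rack 6: place 9U, 5U left
rack 7: place 8U, 16U left
Final racks: [10,9] [9,8] [10,10] [10,8] [10,8] [10,9] [8].

7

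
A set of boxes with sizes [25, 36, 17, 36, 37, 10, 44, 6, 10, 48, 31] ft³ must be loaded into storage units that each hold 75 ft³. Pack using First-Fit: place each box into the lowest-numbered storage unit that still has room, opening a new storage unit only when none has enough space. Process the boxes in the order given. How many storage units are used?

25 ft³ → storage unit 1 (remaining 50 ft³)
36 ft³ → storage unit 1 (remaining 14 ft³)
17 ft³ → storage unit 2 (remaining 58 ft³)
36 ft³ → storage unit 2 (remaining 22 ft³)
37 ft³ → storage unit 3 (remaining 38 ft³)
10 ft³ → storage unit 1 (remaining 4 ft³)
44 ft³ → storage unit 4 (remaining 31 ft³)
6 ft³ → storage unit 2 (remaining 16 ft³)
10 ft³ → storage unit 2 (remaining 6 ft³)
48 ft³ → storage unit 5 (remaining 27 ft³)
31 ft³ → storage unit 3 (remaining 7 ft³)
Final storage units: [25,36,10] [17,36,6,10] [37,31] [44] [48].

5 storage units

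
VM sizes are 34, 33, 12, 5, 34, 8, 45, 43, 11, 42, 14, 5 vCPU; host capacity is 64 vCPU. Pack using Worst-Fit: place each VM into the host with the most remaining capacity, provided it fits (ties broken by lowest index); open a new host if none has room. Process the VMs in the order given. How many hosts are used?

host 1: place 34 vCPU, 30 vCPU left
host 2: place 33 vCPU, 31 vCPU left
host 2: place 12 vCPU, 19 vCPU left
host 1: place 5 vCPU, 25 vCPU left
host 3: place 34 vCPU, 30 vCPU left
host 3: place 8 vCPU, 22 vCPU left
host 4: place 45 vCPU, 19 vCPU left
host 5: place 43 vCPU, 21 vCPU left
host 1: place 11 vCPU, 14 vCPU left
host 6: place 42 vCPU, 22 vCPU left
host 3: place 14 vCPU, 8 vCPU left
host 6: place 5 vCPU, 17 vCPU left
Final hosts: [34,5,11] [33,12] [34,8,14] [45] [43] [42,5].

6 hosts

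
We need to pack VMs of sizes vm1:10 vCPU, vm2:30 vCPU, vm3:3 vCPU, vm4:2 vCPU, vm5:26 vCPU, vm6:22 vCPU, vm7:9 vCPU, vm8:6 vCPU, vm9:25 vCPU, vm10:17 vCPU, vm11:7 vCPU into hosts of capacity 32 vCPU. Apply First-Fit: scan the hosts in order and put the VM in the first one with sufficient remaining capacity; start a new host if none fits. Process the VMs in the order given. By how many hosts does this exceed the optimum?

1

First-Fit: [10,3,2,9,6] [30] [26] [22,7] [25] [17] → 6 hosts.
Total size 157 vCPU; any packing needs at least ⌈157/32⌉ = 5 hosts.
An optimal packing achieves that bound: [30,2] [26,6] [25,7] [22,10] [17,9,3] → 5 hosts.
Excess: 6 − 5 = 1.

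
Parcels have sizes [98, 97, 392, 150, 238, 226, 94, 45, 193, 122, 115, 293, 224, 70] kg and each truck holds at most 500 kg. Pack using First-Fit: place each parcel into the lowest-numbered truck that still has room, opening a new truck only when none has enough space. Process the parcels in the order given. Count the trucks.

truck 1: place 98 kg, 402 kg left
truck 1: place 97 kg, 305 kg left
truck 2: place 392 kg, 108 kg left
truck 1: place 150 kg, 155 kg left
truck 3: place 238 kg, 262 kg left
truck 3: place 226 kg, 36 kg left
truck 1: place 94 kg, 61 kg left
truck 1: place 45 kg, 16 kg left
truck 4: place 193 kg, 307 kg left
truck 4: place 122 kg, 185 kg left
truck 4: place 115 kg, 70 kg left
truck 5: place 293 kg, 207 kg left
truck 6: place 224 kg, 276 kg left
truck 2: place 70 kg, 38 kg left

6 trucks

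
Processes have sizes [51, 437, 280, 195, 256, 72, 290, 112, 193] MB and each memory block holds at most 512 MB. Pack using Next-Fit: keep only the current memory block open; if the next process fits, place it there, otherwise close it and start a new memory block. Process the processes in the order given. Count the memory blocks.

51 MB → memory block 1 (remaining 461 MB)
437 MB → memory block 1 (remaining 24 MB)
280 MB → memory block 2 (remaining 232 MB)
195 MB → memory block 2 (remaining 37 MB)
256 MB → memory block 3 (remaining 256 MB)
72 MB → memory block 3 (remaining 184 MB)
290 MB → memory block 4 (remaining 222 MB)
112 MB → memory block 4 (remaining 110 MB)
193 MB → memory block 5 (remaining 319 MB)

5 memory blocks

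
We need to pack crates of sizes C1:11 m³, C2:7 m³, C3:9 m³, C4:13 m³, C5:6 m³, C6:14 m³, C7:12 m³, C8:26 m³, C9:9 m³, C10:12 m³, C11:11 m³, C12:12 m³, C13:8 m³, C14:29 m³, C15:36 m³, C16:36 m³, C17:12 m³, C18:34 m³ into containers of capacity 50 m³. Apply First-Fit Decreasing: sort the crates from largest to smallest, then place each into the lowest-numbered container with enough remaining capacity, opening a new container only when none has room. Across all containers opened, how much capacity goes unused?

Sorted descending: 36, 36, 34, 29, 26, 14, 13, 12, 12, 12, 12, 11, 11, 9, 9, 8, 7, 6.
36 m³ → container 1 (remaining 14 m³)
36 m³ → container 2 (remaining 14 m³)
34 m³ → container 3 (remaining 16 m³)
29 m³ → container 4 (remaining 21 m³)
26 m³ → container 5 (remaining 24 m³)
14 m³ → container 1 (remaining 0 m³)
13 m³ → container 2 (remaining 1 m³)
12 m³ → container 3 (remaining 4 m³)
12 m³ → container 4 (remaining 9 m³)
12 m³ → container 5 (remaining 12 m³)
12 m³ → container 5 (remaining 0 m³)
11 m³ → container 6 (remaining 39 m³)
11 m³ → container 6 (remaining 28 m³)
9 m³ → container 4 (remaining 0 m³)
9 m³ → container 6 (remaining 19 m³)
8 m³ → container 6 (remaining 11 m³)
7 m³ → container 6 (remaining 4 m³)
6 m³ → container 7 (remaining 44 m³)
7 containers × 50 m³ = 350 m³; used 297 m³; unused 53 m³.

53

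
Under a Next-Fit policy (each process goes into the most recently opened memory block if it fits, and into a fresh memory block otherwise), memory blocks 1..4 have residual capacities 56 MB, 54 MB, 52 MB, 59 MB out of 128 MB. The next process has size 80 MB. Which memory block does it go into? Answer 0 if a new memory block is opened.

0

Next-Fit only looks at memory block 4, which has 59 MB free.
80 MB does not fit, so a new memory block is opened.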